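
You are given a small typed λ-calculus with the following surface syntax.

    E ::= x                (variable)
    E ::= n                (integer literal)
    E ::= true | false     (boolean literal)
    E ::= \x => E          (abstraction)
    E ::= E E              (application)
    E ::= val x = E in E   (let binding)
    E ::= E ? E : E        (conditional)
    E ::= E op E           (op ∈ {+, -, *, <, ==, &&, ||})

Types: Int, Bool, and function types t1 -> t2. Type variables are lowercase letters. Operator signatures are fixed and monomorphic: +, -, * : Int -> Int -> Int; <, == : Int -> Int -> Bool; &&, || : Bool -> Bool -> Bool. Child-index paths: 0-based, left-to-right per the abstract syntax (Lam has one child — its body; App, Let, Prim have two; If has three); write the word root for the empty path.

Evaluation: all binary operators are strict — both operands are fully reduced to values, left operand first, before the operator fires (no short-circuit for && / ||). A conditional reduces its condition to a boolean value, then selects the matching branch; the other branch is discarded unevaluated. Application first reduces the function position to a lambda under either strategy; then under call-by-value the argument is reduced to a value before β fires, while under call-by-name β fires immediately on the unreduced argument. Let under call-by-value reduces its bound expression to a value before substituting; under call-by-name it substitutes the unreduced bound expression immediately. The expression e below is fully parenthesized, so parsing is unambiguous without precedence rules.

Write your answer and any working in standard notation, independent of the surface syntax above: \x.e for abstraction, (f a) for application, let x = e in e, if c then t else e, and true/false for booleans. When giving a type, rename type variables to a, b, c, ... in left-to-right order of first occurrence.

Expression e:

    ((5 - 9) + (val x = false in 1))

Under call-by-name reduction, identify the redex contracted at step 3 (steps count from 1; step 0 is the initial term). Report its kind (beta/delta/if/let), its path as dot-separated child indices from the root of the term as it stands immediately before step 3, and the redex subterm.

Answer: delta at root : (-4 + 1)

Working:
step 0: ((5 - 9) + (let x = false in 1))
step 1: [delta@0] (-4 + (let x = false in 1))
step 2: [let@1] (-4 + 1)
step 3: [delta@root] -3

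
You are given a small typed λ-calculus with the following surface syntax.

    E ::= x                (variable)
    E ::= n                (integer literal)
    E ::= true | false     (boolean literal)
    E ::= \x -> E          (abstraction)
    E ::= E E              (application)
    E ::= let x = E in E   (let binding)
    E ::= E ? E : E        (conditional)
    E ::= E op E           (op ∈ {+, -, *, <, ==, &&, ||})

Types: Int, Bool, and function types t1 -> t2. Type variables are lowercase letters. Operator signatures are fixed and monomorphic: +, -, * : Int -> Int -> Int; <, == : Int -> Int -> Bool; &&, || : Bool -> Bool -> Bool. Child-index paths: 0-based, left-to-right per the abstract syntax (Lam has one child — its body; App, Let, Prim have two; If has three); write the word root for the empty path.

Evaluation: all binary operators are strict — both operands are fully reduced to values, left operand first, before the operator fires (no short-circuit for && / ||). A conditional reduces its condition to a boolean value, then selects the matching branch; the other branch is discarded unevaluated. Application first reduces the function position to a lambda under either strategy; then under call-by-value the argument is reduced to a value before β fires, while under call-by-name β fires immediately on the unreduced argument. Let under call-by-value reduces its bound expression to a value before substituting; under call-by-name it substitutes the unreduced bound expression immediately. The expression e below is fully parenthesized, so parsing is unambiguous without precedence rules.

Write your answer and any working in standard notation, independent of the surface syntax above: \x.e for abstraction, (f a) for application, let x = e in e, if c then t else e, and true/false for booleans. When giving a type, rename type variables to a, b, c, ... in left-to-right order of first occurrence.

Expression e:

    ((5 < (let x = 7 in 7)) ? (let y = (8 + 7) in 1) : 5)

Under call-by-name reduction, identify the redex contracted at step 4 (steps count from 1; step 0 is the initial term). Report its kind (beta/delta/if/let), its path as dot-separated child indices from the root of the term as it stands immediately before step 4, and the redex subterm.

Answer: let at root : (let y = (8 + 7) in 1)

Working:
step 0: (if (5 < (let x = 7 in 7)) then (let y = (8 + 7) in 1) else 5)
step 1: [let@0.1] (if (5 < 7) then (let y = (8 + 7) in 1) else 5)
step 2: [delta@0] (if true then (let y = (8 + 7) in 1) else 5)
step 3: [if@root] (let y = (8 + 7) in 1)
step 4: [let@root] 1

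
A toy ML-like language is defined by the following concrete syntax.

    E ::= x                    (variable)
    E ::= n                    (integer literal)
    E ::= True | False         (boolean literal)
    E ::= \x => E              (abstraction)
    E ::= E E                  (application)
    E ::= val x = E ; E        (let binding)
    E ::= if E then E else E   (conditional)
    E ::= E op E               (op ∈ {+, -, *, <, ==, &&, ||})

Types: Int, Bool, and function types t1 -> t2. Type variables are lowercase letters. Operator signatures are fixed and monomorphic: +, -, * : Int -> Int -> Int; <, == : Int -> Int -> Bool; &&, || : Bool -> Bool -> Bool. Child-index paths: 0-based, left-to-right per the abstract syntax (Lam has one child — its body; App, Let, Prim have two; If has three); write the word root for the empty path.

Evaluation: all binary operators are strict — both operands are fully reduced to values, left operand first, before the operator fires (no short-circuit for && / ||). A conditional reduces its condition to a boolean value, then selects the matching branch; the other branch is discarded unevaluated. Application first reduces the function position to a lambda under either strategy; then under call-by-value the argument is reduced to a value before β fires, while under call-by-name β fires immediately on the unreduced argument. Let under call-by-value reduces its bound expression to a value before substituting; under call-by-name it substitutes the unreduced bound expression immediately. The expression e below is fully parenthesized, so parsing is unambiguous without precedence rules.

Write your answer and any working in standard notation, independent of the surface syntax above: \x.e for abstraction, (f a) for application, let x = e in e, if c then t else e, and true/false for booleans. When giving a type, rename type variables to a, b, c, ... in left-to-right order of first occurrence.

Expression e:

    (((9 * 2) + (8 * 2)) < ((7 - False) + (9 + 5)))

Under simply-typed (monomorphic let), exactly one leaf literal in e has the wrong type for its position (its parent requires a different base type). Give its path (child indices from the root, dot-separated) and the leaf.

Answer: 1.0.1 : false

Trace:
  unify Int ~ Int
  unify Int ~ Int
  unify Int ~ Int
  unify Int ~ Int
  unify Int ~ Int
  unify Int ~ Int
  unify Int ~ Int
  unify Int ~ Int
  unify Bool ~ Int
  FAIL: mismatch Bool ~ Int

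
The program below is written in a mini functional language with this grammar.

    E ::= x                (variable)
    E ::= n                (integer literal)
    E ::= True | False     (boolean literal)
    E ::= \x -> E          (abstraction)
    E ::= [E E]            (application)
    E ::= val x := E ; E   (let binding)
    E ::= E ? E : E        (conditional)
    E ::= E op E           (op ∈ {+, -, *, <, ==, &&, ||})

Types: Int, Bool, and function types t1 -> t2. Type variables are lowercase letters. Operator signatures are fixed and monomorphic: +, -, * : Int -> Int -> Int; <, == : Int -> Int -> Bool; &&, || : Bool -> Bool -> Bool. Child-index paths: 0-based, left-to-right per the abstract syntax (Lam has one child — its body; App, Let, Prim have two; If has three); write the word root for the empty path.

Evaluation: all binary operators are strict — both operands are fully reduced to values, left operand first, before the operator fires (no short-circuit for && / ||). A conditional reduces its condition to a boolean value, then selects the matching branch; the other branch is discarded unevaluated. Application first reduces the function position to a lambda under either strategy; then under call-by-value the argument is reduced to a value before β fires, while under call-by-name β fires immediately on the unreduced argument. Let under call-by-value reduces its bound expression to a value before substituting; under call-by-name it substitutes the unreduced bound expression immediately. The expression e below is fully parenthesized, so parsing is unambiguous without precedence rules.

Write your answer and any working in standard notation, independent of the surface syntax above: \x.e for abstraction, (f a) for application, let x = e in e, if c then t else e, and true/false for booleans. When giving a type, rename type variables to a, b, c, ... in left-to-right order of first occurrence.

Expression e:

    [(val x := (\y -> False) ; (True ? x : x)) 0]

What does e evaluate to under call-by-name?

Trace:
step 0: ((let x = (\y.false) in (if true then x else x)) 0)
step 1: [let@0] ((if true then (\y.false) else (\y.false)) 0)
step 2: [if@0] ((\y.false) 0)
step 3: [beta@root] false

Answer: false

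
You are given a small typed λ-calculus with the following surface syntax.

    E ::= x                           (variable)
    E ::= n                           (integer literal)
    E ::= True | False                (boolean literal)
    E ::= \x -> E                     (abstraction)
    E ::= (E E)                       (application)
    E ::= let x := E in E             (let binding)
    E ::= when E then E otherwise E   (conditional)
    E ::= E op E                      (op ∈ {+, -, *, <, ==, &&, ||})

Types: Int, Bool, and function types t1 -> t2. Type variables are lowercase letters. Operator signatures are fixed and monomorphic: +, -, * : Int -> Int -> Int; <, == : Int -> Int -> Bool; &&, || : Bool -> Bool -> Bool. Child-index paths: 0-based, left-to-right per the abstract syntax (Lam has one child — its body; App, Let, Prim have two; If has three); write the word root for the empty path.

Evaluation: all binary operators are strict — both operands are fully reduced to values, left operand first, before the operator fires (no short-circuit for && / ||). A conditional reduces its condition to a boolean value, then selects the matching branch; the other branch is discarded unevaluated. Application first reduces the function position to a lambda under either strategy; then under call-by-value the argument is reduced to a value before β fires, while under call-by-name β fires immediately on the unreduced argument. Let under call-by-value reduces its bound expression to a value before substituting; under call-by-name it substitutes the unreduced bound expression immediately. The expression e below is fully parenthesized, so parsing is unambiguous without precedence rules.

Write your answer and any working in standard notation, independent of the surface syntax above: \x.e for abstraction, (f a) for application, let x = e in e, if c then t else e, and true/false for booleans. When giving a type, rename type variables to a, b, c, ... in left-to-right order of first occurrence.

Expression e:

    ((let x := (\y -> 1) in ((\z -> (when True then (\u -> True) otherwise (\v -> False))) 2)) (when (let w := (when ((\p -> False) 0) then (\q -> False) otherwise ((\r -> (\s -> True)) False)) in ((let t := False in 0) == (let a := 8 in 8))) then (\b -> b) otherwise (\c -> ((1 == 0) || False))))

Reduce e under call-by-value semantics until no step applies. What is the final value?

Trace:
step 0: ((let x = (\y.1) in ((\z.(if true then (\u.true) else (\v.false))) 2)) (if (let w = (if ((\p.false) 0) then (\q.false) else ((\r.(\s.true)) false)) in ((let t = false in 0) == (let a = 8 in 8))) then (\b.b) else (\c.((1 == 0) || false))))
step 1: [let@0] (((\z.(if true then (\u.true) else (\v.false))) 2) (if (let w = (if ((\p.false) 0) then (\q.false) else ((\r.(\s.true)) false)) in ((let t = false in 0) == (let a = 8 in 8))) then (\b.b) else (\c.((1 == 0) || false))))
step 2: [beta@0] ((if true then (\u.true) else (\v.false)) (if (let w = (if ((\p.false) 0) then (\q.false) else ((\r.(\s.true)) false)) in ((let t = false in 0) == (let a = 8 in 8))) then (\b.b) else (\c.((1 == 0) || false))))
step 3: [if@0] ((\u.true) (if (let w = (if ((\p.false) 0) then (\q.false) else ((\r.(\s.true)) false)) in ((let t = false in 0) == (let a = 8 in 8))) then (\b.b) else (\c.((1 == 0) || false))))
step 4: [beta@1.0.0.0] ((\u.true) (if (let w = (if false then (\q.false) else ((\r.(\s.true)) false)) in ((let t = false in 0) == (let a = 8 in 8))) then (\b.b) else (\c.((1 == 0) || false))))
step 5: [if@1.0.0] ((\u.true) (if (let w = ((\r.(\s.true)) false) in ((let t = false in 0) == (let a = 8 in 8))) then (\b.b) else (\c.((1 == 0) || false))))
step 6: [beta@1.0.0] ((\u.true) (if (let w = (\s.true) in ((let t = false in 0) == (let a = 8 in 8))) then (\b.b) else (\c.((1 == 0) || false))))
step 7: [let@1.0] ((\u.true) (if ((let t = false in 0) == (let a = 8 in 8)) then (\b.b) else (\c.((1 == 0) || false))))
step 8: [let@1.0.0] ((\u.true) (if (0 == (let a = 8 in 8)) then (\b.b) else (\c.((1 == 0) || false))))
step 9: [let@1.0.1] ((\u.true) (if (0 == 8) then (\b.b) else (\c.((1 == 0) || false))))
step 10: [delta@1.0] ((\u.true) (if false then (\b.b) else (\c.((1 == 0) || false))))
step 11: [if@1] ((\u.true) (\c.((1 == 0) || false)))
step 12: [beta@root] true

Answer: true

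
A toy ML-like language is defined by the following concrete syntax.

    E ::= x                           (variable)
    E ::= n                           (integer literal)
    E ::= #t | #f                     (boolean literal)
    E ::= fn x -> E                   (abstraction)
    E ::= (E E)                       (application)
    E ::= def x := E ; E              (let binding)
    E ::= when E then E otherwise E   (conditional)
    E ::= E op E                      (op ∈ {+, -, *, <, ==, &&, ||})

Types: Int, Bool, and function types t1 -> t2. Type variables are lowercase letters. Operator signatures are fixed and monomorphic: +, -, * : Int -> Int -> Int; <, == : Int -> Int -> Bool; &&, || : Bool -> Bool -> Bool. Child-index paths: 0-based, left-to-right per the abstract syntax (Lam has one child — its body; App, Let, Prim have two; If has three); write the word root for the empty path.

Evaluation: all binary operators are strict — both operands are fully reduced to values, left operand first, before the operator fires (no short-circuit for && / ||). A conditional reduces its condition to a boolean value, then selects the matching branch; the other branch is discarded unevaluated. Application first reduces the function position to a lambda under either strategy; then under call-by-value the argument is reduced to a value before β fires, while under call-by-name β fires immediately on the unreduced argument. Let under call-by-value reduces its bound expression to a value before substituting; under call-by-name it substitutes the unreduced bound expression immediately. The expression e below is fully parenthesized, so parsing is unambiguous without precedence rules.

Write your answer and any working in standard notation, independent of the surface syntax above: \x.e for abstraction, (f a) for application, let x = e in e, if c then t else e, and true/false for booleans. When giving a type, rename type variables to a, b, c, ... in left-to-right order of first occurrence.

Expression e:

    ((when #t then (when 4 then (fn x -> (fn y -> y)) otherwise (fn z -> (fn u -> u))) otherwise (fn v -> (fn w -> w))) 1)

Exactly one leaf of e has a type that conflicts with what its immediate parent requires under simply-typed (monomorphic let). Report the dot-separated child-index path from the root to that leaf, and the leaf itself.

Derivation:
  unify Bool ~ Bool
  unify Int ~ Bool
  FAIL: mismatch Int ~ Bool

Answer: 0.1.0 : 4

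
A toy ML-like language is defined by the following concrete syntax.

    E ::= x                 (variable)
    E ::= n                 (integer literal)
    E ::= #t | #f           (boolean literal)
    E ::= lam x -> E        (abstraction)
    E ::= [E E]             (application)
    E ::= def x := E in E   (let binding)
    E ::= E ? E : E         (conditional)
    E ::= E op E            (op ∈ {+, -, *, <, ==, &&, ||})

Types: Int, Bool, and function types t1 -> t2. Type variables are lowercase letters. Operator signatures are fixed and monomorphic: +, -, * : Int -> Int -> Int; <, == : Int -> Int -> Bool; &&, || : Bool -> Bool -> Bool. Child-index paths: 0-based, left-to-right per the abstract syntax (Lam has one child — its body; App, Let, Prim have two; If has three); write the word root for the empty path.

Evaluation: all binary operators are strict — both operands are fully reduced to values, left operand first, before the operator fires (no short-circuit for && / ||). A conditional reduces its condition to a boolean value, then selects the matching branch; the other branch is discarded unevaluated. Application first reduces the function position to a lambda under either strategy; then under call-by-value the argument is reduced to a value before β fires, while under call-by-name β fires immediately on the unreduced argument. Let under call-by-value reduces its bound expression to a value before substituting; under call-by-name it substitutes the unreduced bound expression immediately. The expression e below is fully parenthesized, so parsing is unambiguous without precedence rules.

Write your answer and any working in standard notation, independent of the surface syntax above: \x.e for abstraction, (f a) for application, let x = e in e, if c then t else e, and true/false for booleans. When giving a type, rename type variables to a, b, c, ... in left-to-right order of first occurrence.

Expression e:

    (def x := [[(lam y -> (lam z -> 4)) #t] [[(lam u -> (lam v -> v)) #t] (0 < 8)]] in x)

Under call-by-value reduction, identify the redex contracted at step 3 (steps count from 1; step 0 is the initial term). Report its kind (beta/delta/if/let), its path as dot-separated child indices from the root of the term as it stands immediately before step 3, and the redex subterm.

Trace:
step 0: (let x = (((\y.(\z.4)) true) (((\u.(\v.v)) true) (0 < 8))) in x)
step 1: [beta@0.0] (let x = ((\z.4) (((\u.(\v.v)) true) (0 < 8))) in x)
step 2: [beta@0.1.0] (let x = ((\z.4) ((\v.v) (0 < 8))) in x)
step 3: [delta@0.1.1] (let x = ((\z.4) ((\v.v) true)) in x)

Answer: delta at 0.1.1 : (0 < 8)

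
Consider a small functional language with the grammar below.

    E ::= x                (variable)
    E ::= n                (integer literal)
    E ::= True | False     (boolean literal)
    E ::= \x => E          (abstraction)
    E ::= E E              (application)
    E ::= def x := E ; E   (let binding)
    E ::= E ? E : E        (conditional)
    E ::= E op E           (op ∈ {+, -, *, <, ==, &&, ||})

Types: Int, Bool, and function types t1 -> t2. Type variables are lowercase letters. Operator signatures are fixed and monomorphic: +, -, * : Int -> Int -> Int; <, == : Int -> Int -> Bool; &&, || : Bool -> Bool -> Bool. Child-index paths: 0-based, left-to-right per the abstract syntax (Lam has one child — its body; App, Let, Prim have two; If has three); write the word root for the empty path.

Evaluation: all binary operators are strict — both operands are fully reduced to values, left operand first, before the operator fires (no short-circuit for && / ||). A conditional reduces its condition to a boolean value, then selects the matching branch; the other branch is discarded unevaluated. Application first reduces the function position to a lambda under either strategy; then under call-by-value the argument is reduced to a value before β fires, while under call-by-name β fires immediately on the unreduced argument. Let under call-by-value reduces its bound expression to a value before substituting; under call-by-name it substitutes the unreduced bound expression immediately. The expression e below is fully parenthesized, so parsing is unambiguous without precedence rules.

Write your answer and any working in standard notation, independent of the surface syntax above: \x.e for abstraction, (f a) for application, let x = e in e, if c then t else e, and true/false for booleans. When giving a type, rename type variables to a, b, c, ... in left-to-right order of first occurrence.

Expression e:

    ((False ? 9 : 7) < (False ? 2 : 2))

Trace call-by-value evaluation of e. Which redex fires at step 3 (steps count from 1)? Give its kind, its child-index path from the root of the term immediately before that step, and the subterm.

Answer: delta at root : (7 < 2)

Derivation:
step 0: ((if false then 9 else 7) < (if false then 2 else 2))
step 1: [if@0] (7 < (if false then 2 else 2))
step 2: [if@1] (7 < 2)
step 3: [delta@root] false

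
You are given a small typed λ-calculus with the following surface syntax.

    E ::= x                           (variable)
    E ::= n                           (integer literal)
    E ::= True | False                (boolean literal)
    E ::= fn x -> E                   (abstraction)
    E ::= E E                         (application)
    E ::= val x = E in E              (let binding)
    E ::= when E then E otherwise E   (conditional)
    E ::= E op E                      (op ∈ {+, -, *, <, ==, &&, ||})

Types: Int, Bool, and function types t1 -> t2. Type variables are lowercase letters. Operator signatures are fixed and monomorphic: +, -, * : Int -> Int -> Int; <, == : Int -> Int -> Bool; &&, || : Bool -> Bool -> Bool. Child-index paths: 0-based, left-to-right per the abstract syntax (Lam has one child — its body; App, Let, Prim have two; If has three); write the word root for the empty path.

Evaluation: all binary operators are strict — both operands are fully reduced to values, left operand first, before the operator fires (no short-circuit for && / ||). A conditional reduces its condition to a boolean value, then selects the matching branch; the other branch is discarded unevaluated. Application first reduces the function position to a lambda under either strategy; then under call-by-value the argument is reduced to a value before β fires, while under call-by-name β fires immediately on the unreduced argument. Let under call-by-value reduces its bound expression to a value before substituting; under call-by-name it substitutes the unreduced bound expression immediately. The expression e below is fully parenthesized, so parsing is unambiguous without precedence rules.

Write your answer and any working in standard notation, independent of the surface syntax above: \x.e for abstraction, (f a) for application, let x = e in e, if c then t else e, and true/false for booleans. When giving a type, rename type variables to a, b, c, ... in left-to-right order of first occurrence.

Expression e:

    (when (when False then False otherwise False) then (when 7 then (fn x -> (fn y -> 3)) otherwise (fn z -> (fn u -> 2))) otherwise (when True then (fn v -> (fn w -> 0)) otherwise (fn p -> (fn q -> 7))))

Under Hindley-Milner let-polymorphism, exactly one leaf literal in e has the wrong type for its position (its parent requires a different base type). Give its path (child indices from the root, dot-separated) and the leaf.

Trace:
  unify Bool ~ Bool
  unify Bool ~ Bool
  unify Bool ~ Bool
  unify Int ~ Bool
  FAIL: mismatch Int ~ Bool

Answer: 1.0 : 7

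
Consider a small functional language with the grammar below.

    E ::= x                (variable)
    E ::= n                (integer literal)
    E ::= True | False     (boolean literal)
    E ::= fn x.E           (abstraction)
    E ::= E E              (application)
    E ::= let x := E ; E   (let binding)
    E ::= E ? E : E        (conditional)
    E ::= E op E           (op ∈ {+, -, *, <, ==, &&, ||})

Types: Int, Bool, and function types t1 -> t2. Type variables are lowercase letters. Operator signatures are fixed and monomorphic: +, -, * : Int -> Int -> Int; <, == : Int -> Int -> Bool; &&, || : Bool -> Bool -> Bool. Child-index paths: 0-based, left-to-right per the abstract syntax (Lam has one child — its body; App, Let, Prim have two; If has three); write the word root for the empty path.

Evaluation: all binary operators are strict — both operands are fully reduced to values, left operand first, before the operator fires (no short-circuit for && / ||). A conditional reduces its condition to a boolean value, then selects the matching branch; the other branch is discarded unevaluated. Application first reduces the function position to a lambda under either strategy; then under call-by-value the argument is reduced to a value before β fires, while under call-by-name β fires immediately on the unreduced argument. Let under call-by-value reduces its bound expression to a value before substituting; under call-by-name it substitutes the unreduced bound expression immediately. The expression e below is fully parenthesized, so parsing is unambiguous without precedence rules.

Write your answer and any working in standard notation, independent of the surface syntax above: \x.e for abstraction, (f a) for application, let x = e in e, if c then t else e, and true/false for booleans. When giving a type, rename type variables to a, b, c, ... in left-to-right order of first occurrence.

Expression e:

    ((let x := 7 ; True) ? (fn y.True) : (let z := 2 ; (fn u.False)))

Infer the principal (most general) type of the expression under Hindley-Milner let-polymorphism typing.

Working:
let x : Int
  unify Bool ~ Bool
\y._ : a -> Bool
let z : Int
\u._ : b -> Bool
  unify a -> Bool ~ b -> Bool
  unify a ~ b
  unify Bool ~ Bool

Answer: a -> Bool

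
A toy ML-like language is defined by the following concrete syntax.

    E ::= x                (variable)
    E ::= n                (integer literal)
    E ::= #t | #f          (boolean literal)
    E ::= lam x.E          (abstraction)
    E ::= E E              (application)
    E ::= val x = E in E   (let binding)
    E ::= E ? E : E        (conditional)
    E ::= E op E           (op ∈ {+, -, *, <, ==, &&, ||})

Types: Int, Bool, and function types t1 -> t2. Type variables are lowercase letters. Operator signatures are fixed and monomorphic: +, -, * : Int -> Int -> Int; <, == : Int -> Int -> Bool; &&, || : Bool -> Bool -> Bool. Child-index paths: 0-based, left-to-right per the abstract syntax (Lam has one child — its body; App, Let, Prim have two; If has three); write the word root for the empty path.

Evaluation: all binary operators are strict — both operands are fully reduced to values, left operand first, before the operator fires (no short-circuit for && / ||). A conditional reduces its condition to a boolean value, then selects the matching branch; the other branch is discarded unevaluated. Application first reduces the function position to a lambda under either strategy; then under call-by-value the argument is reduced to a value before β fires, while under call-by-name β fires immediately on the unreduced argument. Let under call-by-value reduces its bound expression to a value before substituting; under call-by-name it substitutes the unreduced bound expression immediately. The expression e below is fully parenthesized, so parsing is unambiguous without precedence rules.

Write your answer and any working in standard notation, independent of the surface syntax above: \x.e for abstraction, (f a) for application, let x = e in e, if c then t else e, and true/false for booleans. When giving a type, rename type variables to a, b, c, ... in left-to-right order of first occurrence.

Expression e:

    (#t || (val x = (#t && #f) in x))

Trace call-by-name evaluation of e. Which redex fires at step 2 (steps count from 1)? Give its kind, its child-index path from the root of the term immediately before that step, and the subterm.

Answer: delta at 1 : (true && false)

Trace:
step 0: (true || (let x = (true && false) in x))
step 1: [let@1] (true || (true && false))
step 2: [delta@1] (true || false)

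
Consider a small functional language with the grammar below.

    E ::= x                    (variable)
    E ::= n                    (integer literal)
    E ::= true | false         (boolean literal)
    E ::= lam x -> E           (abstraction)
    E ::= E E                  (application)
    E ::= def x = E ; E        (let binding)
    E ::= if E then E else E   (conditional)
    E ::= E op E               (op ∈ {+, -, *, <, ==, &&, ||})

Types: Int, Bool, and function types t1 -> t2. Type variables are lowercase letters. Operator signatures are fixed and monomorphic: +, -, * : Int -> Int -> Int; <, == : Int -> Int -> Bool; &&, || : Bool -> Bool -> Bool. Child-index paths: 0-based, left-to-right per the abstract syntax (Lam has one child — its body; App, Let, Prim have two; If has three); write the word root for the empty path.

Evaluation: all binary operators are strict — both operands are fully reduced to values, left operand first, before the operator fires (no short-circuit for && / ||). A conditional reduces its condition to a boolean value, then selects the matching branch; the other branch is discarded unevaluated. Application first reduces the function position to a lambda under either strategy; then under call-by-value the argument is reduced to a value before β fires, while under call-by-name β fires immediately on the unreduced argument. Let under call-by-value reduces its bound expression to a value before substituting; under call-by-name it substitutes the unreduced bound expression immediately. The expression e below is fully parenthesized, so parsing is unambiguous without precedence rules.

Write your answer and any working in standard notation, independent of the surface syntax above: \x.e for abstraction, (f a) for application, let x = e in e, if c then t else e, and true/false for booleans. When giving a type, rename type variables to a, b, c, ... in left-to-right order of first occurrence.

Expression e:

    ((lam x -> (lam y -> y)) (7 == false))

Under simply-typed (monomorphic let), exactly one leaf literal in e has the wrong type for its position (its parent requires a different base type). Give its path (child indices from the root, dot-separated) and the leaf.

Working:
y : b
\y._ : b -> b
\x._ : a -> b -> b
  unify Int ~ Int
  unify Bool ~ Int
  FAIL: mismatch Bool ~ Int

Answer: 1.1 : false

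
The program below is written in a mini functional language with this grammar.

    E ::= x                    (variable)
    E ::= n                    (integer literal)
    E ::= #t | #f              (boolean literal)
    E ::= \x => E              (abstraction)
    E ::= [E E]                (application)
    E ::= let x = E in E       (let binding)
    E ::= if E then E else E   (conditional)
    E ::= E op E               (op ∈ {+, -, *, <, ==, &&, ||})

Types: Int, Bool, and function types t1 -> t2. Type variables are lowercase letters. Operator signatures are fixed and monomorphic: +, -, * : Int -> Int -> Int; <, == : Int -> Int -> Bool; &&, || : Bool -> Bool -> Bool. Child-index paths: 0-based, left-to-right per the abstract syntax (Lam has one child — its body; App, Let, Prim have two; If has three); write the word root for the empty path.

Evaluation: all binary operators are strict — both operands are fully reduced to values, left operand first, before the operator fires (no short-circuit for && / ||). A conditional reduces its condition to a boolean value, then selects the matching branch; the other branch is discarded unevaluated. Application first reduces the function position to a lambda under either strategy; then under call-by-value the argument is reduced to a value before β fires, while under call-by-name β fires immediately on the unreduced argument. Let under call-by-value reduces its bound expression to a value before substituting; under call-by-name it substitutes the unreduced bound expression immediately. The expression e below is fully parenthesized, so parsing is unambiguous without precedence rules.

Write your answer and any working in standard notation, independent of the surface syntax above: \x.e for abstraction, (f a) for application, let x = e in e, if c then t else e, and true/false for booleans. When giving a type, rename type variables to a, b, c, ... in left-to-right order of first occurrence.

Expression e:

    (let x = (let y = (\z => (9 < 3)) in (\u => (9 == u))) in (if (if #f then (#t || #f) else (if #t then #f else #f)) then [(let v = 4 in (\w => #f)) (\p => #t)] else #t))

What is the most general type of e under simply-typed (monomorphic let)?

Answer: Bool

Derivation:
  unify Int ~ Int
  unify Int ~ Int
\z._ : a -> Bool
let y : a -> Bool
  unify Int ~ Int
u : b
  unify b ~ Int
\u._ : Int -> Bool
let x : Int -> Bool
  unify Bool ~ Bool
  unify Bool ~ Bool
  unify Bool ~ Bool
  unify Bool ~ Bool
  unify Bool ~ Bool
  unify Bool ~ Bool
  unify Bool ~ Bool
let v : Int
\w._ : c -> Bool
\p._ : d -> Bool
  unify c -> Bool ~ (d -> Bool) -> e
  unify c ~ d -> Bool
  unify Bool ~ e
_ _ : Bool
  unify Bool ~ Bool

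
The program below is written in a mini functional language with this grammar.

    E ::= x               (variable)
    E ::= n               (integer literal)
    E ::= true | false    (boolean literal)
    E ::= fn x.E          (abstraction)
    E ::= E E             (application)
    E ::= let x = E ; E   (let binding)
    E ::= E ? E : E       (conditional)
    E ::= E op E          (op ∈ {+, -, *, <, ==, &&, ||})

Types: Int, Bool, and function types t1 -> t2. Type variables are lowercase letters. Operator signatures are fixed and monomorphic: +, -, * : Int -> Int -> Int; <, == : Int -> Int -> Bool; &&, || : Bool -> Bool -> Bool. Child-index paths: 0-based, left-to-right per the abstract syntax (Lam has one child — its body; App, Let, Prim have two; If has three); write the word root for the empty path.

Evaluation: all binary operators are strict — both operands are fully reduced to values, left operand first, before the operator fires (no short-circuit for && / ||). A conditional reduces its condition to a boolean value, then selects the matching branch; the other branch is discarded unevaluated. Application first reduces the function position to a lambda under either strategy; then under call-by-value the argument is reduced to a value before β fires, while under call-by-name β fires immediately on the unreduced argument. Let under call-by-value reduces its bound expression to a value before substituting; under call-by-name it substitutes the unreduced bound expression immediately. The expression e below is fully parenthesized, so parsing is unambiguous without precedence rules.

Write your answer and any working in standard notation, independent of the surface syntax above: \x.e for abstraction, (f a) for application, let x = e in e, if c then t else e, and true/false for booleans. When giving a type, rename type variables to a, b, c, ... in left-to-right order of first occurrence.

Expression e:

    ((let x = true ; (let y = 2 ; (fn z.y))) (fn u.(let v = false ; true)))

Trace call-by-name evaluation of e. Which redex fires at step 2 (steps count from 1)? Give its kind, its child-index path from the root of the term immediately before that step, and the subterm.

Trace:
step 0: ((let x = true in (let y = 2 in (\z.y))) (\u.(let v = false in true)))
step 1: [let@0] ((let y = 2 in (\z.y)) (\u.(let v = false in true)))
step 2: [let@0] ((\z.2) (\u.(let v = false in true)))

Answer: let at 0 : (let y = 2 in (\z.y))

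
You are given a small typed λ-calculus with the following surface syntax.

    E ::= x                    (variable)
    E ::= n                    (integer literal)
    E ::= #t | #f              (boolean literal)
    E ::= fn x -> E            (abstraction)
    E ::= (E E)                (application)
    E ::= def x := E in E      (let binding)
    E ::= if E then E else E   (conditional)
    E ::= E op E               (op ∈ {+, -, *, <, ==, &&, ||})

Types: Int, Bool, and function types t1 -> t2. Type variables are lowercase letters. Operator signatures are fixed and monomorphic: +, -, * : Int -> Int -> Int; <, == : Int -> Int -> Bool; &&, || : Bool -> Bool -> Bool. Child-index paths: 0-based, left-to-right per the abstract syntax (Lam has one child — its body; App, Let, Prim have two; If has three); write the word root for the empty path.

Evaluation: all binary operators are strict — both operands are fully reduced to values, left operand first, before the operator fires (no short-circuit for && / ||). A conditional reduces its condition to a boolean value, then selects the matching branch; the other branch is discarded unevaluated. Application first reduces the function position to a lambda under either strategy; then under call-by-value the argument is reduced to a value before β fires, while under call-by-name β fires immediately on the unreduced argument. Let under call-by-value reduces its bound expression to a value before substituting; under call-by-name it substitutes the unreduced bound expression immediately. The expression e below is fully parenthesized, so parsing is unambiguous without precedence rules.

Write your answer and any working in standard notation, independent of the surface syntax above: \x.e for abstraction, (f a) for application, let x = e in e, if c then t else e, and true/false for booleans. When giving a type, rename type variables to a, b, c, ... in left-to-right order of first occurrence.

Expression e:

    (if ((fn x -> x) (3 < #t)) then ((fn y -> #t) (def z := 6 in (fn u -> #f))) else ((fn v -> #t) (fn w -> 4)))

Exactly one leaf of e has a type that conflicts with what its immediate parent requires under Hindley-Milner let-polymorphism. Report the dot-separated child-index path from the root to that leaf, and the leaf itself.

Derivation:
x : a
\x._ : a -> a
  unify Int ~ Int
  unify Bool ~ Int
  FAIL: mismatch Bool ~ Int

Answer: 0.1.1 : true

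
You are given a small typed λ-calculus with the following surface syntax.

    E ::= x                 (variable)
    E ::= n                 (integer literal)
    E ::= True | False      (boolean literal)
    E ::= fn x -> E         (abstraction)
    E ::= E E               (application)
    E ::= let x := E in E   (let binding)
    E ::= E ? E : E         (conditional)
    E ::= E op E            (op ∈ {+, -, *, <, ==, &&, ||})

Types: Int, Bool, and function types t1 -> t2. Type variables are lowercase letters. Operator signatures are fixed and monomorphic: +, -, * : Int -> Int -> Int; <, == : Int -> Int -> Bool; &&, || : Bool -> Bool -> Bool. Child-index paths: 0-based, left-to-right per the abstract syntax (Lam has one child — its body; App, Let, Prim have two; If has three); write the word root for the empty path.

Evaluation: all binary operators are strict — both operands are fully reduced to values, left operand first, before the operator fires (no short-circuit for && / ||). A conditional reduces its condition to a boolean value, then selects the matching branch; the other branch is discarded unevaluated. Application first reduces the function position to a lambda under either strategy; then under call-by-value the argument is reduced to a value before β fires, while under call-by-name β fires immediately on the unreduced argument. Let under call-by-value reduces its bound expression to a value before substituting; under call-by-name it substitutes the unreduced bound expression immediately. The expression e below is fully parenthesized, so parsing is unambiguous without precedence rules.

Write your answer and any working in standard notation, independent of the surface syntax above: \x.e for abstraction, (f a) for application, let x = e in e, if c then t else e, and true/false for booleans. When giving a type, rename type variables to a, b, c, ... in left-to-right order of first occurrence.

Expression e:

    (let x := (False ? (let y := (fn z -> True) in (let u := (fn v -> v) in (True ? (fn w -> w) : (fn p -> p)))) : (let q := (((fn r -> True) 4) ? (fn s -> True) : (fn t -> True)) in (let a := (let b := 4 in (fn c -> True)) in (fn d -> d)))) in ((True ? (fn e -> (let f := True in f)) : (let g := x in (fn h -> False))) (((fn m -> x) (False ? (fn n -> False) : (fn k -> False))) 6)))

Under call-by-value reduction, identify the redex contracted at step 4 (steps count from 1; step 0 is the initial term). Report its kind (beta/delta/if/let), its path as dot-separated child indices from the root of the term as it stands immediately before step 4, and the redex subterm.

Answer: let at 0 : (let q = (\s.true) in (let a = (let b = 4 in (\c.true)) in (\d.d)))

Working:
step 0: (let x = (if false then (let y = (\z.true) in (let u = (\v.v) in (if true then (\w.w) else (\p.p)))) else (let q = (if ((\r.true) 4) then (\s.true) else (\t.true)) in (let a = (let b = 4 in (\c.true)) in (\d.d)))) in ((if true then (\e.(let f = true in f)) else (let g = x in (\h.false))) (((\m.x) (if false then (\n.false) else (\k.false))) 6)))
step 1: [if@0] (let x = (let q = (if ((\r.true) 4) then (\s.true) else (\t.true)) in (let a = (let b = 4 in (\c.true)) in (\d.d))) in ((if true then (\e.(let f = true in f)) else (let g = x in (\h.false))) (((\m.x) (if false then (\n.false) else (\k.false))) 6)))
step 2: [beta@0.0.0] (let x = (let q = (if true then (\s.true) else (\t.true)) in (let a = (let b = 4 in (\c.true)) in (\d.d))) in ((if true then (\e.(let f = true in f)) else (let g = x in (\h.false))) (((\m.x) (if false then (\n.false) else (\k.false))) 6)))
step 3: [if@0.0] (let x = (let q = (\s.true) in (let a = (let b = 4 in (\c.true)) in (\d.d))) in ((if true then (\e.(let f = true in f)) else (let g = x in (\h.false))) (((\m.x) (if false then (\n.false) else (\k.false))) 6)))
step 4: [let@0] (let x = (let a = (let b = 4 in (\c.true)) in (\d.d)) in ((if true then (\e.(let f = true in f)) else (let g = x in (\h.false))) (((\m.x) (if false then (\n.false) else (\k.false))) 6)))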